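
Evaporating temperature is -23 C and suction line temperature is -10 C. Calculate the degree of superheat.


Superheat = T_suction - T_evap
Superheat = -10 - (-23)
Superheat = 13 K

13


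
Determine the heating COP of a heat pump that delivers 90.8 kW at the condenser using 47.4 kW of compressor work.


COP_hp = Q_cond / W
COP_hp = 90.8 / 47.4
COP_hp = 1.916

1.916


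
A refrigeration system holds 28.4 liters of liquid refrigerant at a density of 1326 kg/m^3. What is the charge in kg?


Charge = V * rho / 1000
Charge = 28.4 * 1326 / 1000
Charge = 37.66 kg

37.66


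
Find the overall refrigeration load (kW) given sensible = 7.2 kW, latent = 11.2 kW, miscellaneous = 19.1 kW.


Q_total = Q_s + Q_l + Q_misc
Q_total = 7.2 + 11.2 + 19.1
Q_total = 37.5 kW

37.5


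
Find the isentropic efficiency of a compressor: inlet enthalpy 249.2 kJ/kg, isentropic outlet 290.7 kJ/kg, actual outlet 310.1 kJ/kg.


dh_ideal = 290.7 - 249.2 = 41.5 kJ/kg
dh_actual = 310.1 - 249.2 = 60.9 kJ/kg
eta_s = dh_ideal / dh_actual = 41.5 / 60.9
eta_s = 0.6814

0.6814


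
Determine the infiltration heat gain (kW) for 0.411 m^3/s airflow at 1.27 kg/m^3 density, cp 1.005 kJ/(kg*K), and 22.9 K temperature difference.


Q = V_dot * rho * cp * dT
Q = 0.411 * 1.27 * 1.005 * 22.9
Q = 12.013 kW

12.013


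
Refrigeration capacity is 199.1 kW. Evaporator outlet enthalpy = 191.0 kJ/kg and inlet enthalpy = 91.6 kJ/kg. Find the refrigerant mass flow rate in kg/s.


dh = 191.0 - 91.6 = 99.4 kJ/kg
m_dot = Q / dh = 199.1 / 99.4 = 2.003 kg/s

2.003


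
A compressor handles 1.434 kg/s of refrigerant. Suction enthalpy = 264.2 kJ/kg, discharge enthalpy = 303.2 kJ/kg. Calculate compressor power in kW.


dh = 303.2 - 264.2 = 39.0 kJ/kg
W = m_dot * dh = 1.434 * 39.0 = 55.93 kW

55.93


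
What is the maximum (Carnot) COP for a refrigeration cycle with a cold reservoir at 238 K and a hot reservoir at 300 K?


dT = 300 - 238 = 62 K
COP_carnot = T_cold / dT = 238 / 62
COP_carnot = 3.839

3.839


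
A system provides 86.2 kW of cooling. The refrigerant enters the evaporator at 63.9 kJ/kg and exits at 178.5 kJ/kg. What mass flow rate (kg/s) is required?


dh = 178.5 - 63.9 = 114.6 kJ/kg
m_dot = Q / dh = 86.2 / 114.6 = 0.7522 kg/s

0.7522


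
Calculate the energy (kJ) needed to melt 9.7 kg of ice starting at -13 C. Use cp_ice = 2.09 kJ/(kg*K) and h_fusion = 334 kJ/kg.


Sensible heat = cp * dT = 2.09 * 13 = 27.17 kJ/kg
Total per kg = 27.17 + 334 = 361.17 kJ/kg
Q = m * total = 9.7 * 361.17
Q = 3503.3 kJ

3503.3


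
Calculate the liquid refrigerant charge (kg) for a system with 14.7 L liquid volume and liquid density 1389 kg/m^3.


Charge = V * rho / 1000
Charge = 14.7 * 1389 / 1000
Charge = 20.42 kg

20.42


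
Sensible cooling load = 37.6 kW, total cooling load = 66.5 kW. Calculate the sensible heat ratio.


SHR = Q_sensible / Q_total
SHR = 37.6 / 66.5
SHR = 0.565

0.565


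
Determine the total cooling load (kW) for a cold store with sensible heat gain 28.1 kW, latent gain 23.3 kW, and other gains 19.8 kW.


Q_total = Q_s + Q_l + Q_misc
Q_total = 28.1 + 23.3 + 19.8
Q_total = 71.2 kW

71.2


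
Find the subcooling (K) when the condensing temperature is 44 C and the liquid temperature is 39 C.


Subcooling = T_cond - T_liquid
Subcooling = 44 - 39
Subcooling = 5 K

5


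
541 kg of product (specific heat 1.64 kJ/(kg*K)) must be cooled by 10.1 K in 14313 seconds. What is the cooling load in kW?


Q = m * cp * dT / t
Q = 541 * 1.64 * 10.1 / 14313
Q = 0.626 kW

0.626


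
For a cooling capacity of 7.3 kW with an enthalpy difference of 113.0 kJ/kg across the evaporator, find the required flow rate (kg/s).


m_dot = Q / dh
m_dot = 7.3 / 113.0
m_dot = 0.0646 kg/s

0.0646


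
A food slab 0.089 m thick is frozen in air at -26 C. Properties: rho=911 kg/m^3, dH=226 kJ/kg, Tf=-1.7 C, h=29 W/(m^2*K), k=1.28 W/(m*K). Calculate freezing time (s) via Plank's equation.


dT = -1.7 - (-26) = 24.3 K
term1 = a/(2h) = 0.089/(2*29) = 0.001534482759
term2 = a^2/(8k) = 0.089^2/(8*1.28) = 0.0007735351562
t = rho*dH*1000/dT * (term1 + term2)
t = 911*226*1000/24.3 * (0.001534482759 + 0.0007735351562)
t = 19555 s

19555


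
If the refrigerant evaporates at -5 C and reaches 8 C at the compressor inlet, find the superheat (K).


Superheat = T_suction - T_evap
Superheat = 8 - (-5)
Superheat = 13 K

13


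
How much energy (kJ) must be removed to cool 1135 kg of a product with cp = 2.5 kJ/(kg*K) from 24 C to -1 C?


dT = 24 - (-1) = 25 K
Q = m * cp * dT = 1135 * 2.5 * 25
Q = 70938 kJ

70938


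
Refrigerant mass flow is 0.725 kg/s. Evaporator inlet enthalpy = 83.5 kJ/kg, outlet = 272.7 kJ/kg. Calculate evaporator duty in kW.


dh = 272.7 - 83.5 = 189.2 kJ/kg
Q_evap = m_dot * dh = 0.725 * 189.2
Q_evap = 137.17 kW

137.17


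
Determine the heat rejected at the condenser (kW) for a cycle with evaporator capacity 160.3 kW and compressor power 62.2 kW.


Q_cond = Q_evap + W
Q_cond = 160.3 + 62.2
Q_cond = 222.5 kW

222.5


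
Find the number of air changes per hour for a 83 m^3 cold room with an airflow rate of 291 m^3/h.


ACH = flow / volume
ACH = 291 / 83
ACH = 3.506

3.506


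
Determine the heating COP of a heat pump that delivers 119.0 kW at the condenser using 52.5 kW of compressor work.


COP_hp = Q_cond / W
COP_hp = 119.0 / 52.5
COP_hp = 2.267

2.267


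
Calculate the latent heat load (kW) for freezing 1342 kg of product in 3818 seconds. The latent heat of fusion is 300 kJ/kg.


Q_lat = m * h_fg / t
Q_lat = 1342 * 300 / 3818
Q_lat = 105.45 kW

105.45


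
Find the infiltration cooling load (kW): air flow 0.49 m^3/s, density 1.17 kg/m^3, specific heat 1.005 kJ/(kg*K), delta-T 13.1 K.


Q = V_dot * rho * cp * dT
Q = 0.49 * 1.17 * 1.005 * 13.1
Q = 7.548 kW

7.548


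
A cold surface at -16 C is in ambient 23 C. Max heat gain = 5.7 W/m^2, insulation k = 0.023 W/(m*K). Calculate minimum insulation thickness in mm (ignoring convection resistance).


dT = 23 - (-16) = 39 K
thickness = k * dT / q_max * 1000
thickness = 0.023 * 39 / 5.7 * 1000
thickness = 157.4 mm

157.4


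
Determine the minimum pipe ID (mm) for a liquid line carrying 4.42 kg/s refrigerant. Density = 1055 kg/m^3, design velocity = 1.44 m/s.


A = m_dot / (rho * v) = 4.42 / (1055 * 1.44) = 0.002909426014 m^2
d = sqrt(4*A/pi) * 1000
d = 60.9 mm

60.9


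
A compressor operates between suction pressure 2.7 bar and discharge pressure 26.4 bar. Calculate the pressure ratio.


PR = P_high / P_low
PR = 26.4 / 2.7
PR = 9.778

9.778


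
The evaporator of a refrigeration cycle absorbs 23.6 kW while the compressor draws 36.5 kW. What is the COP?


COP = Q_evap / W
COP = 23.6 / 36.5
COP = 0.647

0.647


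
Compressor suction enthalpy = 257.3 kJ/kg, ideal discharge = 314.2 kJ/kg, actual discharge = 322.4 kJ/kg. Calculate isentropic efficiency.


dh_ideal = 314.2 - 257.3 = 56.9 kJ/kg
dh_actual = 322.4 - 257.3 = 65.1 kJ/kg
eta_s = dh_ideal / dh_actual = 56.9 / 65.1
eta_s = 0.874

0.874


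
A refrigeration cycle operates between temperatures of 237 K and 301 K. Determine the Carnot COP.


dT = 301 - 237 = 64 K
COP_carnot = T_cold / dT = 237 / 64
COP_carnot = 3.703

3.703


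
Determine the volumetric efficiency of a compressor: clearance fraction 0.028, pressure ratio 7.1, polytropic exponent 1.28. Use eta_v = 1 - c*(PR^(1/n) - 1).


PR^(1/n) = 7.1^(1/1.28) = 4.62429557
eta_v = 1 - 0.028 * (4.62429557 - 1)
eta_v = 0.8985

0.8985


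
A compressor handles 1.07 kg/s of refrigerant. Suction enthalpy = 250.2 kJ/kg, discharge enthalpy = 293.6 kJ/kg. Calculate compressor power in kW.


dh = 293.6 - 250.2 = 43.4 kJ/kg
W = m_dot * dh = 1.07 * 43.4 = 46.44 kW

46.44


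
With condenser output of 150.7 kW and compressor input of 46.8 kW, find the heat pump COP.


COP_hp = Q_cond / W
COP_hp = 150.7 / 46.8
COP_hp = 3.22

3.22


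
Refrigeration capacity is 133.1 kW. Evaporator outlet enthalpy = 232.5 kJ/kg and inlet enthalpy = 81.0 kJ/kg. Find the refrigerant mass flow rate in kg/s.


dh = 232.5 - 81.0 = 151.5 kJ/kg
m_dot = Q / dh = 133.1 / 151.5 = 0.8785 kg/s

0.8785


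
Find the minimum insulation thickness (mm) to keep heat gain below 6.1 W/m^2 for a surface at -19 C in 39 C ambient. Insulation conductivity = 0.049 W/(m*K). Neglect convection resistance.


dT = 39 - (-19) = 58 K
thickness = k * dT / q_max * 1000
thickness = 0.049 * 58 / 6.1 * 1000
thickness = 465.9 mm

465.9


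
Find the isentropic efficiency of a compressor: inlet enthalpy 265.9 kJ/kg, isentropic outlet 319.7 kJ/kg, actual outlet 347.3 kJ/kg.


dh_ideal = 319.7 - 265.9 = 53.8 kJ/kg
dh_actual = 347.3 - 265.9 = 81.4 kJ/kg
eta_s = dh_ideal / dh_actual = 53.8 / 81.4
eta_s = 0.6609

0.6609


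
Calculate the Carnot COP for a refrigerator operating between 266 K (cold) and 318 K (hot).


dT = 318 - 266 = 52 K
COP_carnot = T_cold / dT = 266 / 52
COP_carnot = 5.115

5.115


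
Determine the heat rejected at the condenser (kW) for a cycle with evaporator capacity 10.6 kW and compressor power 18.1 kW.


Q_cond = Q_evap + W
Q_cond = 10.6 + 18.1
Q_cond = 28.7 kW

28.7


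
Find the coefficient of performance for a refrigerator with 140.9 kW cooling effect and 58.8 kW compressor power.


COP = Q_evap / W
COP = 140.9 / 58.8
COP = 2.396

2.396


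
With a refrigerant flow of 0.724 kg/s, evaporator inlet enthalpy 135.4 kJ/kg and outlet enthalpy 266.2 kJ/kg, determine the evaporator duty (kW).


dh = 266.2 - 135.4 = 130.8 kJ/kg
Q_evap = m_dot * dh = 0.724 * 130.8
Q_evap = 94.7 kW

94.7


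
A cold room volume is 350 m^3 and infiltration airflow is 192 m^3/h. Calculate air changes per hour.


ACH = flow / volume
ACH = 192 / 350
ACH = 0.549

0.549


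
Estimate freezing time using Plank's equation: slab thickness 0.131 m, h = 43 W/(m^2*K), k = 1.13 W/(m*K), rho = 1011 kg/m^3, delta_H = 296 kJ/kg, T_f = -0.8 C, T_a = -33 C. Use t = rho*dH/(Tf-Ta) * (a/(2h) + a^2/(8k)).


dT = -0.8 - (-33) = 32.2 K
term1 = a/(2h) = 0.131/(2*43) = 0.001523255814
term2 = a^2/(8k) = 0.131^2/(8*1.13) = 0.001898340708
t = rho*dH*1000/dT * (term1 + term2)
t = 1011*296*1000/32.2 * (0.001523255814 + 0.001898340708)
t = 31799 s

31799


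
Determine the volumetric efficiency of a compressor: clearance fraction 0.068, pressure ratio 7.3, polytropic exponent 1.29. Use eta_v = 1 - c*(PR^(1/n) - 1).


PR^(1/n) = 7.3^(1/1.29) = 4.66920054
eta_v = 1 - 0.068 * (4.66920054 - 1)
eta_v = 0.7505

0.7505


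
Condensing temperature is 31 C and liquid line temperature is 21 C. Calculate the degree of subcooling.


Subcooling = T_cond - T_liquid
Subcooling = 31 - 21
Subcooling = 10 K

10


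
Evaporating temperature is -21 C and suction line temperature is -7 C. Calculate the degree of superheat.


Superheat = T_suction - T_evap
Superheat = -7 - (-21)
Superheat = 14 K

14


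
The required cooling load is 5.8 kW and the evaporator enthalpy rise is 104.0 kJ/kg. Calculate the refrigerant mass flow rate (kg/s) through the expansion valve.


m_dot = Q / dh
m_dot = 5.8 / 104.0
m_dot = 0.0558 kg/s

0.0558


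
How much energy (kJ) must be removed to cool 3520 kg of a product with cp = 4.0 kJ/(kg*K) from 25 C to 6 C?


dT = 25 - (6) = 19 K
Q = m * cp * dT = 3520 * 4.0 * 19
Q = 267520 kJ

267520


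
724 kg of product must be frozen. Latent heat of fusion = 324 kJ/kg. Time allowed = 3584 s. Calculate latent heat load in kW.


Q_lat = m * h_fg / t
Q_lat = 724 * 324 / 3584
Q_lat = 65.45 kW

65.45


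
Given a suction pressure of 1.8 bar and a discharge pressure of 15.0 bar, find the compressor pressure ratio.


PR = P_high / P_low
PR = 15.0 / 1.8
PR = 8.333

8.333


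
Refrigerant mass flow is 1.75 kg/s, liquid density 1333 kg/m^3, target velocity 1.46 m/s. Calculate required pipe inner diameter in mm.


A = m_dot / (rho * v) = 1.75 / (1333 * 1.46) = 0.0008991974021 m^2
d = sqrt(4*A/pi) * 1000
d = 33.8 mm

33.8


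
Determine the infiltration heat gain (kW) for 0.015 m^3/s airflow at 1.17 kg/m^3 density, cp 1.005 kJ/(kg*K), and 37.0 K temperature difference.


Q = V_dot * rho * cp * dT
Q = 0.015 * 1.17 * 1.005 * 37.0
Q = 0.653 kW

0.653


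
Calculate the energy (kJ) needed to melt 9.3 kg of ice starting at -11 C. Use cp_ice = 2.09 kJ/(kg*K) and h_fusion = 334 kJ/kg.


Sensible heat = cp * dT = 2.09 * 11 = 22.99 kJ/kg
Total per kg = 22.99 + 334 = 356.99 kJ/kg
Q = m * total = 9.3 * 356.99
Q = 3320.0 kJ

3320.0


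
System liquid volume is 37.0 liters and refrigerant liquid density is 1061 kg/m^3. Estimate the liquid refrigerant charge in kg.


Charge = V * rho / 1000
Charge = 37.0 * 1061 / 1000
Charge = 39.26 kg

39.26


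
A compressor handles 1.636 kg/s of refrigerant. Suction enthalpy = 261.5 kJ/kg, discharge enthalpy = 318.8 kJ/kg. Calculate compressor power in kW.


dh = 318.8 - 261.5 = 57.3 kJ/kg
W = m_dot * dh = 1.636 * 57.3 = 93.74 kW

93.74


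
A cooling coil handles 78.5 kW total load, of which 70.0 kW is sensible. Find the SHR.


SHR = Q_sensible / Q_total
SHR = 70.0 / 78.5
SHR = 0.892

0.892


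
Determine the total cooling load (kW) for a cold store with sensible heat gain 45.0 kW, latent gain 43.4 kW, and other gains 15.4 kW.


Q_total = Q_s + Q_l + Q_misc
Q_total = 45.0 + 43.4 + 15.4
Q_total = 103.8 kW

103.8


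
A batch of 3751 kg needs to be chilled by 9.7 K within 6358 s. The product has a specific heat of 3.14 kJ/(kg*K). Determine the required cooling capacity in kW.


Q = m * cp * dT / t
Q = 3751 * 3.14 * 9.7 / 6358
Q = 17.969 kW

17.969


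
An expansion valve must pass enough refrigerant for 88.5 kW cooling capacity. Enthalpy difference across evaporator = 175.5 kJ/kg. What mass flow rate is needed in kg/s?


m_dot = Q / dh
m_dot = 88.5 / 175.5
m_dot = 0.5043 kg/s

0.5043


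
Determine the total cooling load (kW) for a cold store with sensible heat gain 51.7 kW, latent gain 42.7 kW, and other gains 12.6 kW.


Q_total = Q_s + Q_l + Q_misc
Q_total = 51.7 + 42.7 + 12.6
Q_total = 107.0 kW

107.0


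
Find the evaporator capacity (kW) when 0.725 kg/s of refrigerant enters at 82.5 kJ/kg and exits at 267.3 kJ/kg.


dh = 267.3 - 82.5 = 184.8 kJ/kg
Q_evap = m_dot * dh = 0.725 * 184.8
Q_evap = 133.98 kW

133.98


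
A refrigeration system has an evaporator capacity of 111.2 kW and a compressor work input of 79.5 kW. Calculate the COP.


COP = Q_evap / W
COP = 111.2 / 79.5
COP = 1.399

1.399


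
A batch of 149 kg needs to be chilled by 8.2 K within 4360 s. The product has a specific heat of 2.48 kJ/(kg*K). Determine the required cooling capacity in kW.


Q = m * cp * dT / t
Q = 149 * 2.48 * 8.2 / 4360
Q = 0.695 kW

0.695


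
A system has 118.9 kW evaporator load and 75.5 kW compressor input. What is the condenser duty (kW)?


Q_cond = Q_evap + W
Q_cond = 118.9 + 75.5
Q_cond = 194.4 kW

194.4


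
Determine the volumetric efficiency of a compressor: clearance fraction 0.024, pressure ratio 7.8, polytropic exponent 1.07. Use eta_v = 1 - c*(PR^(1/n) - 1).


PR^(1/n) = 7.8^(1/1.07) = 6.81919757
eta_v = 1 - 0.024 * (6.81919757 - 1)
eta_v = 0.8603

0.8603


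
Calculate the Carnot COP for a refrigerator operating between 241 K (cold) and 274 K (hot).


dT = 274 - 241 = 33 K
COP_carnot = T_cold / dT = 241 / 33
COP_carnot = 7.303

7.303


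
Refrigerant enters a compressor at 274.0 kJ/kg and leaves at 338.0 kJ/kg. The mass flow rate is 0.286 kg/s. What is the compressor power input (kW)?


dh = 338.0 - 274.0 = 64.0 kJ/kg
W = m_dot * dh = 0.286 * 64.0 = 18.3 kW

18.3


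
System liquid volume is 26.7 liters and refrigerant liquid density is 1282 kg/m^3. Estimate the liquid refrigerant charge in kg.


Charge = V * rho / 1000
Charge = 26.7 * 1282 / 1000
Charge = 34.23 kg

34.23


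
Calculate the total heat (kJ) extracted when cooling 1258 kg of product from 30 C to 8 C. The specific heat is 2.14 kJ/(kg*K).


dT = 30 - (8) = 22 K
Q = m * cp * dT = 1258 * 2.14 * 22
Q = 59227 kJ

59227


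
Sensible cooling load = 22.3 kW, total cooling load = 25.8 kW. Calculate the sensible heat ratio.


SHR = Q_sensible / Q_total
SHR = 22.3 / 25.8
SHR = 0.864

0.864


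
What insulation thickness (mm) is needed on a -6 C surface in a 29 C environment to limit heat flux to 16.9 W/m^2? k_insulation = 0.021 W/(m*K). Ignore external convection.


dT = 29 - (-6) = 35 K
thickness = k * dT / q_max * 1000
thickness = 0.021 * 35 / 16.9 * 1000
thickness = 43.5 mm

43.5


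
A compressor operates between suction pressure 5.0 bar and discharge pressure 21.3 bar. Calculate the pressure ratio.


PR = P_high / P_low
PR = 21.3 / 5.0
PR = 4.26

4.26


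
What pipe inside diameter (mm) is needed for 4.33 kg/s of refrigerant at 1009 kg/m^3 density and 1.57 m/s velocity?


A = m_dot / (rho * v) = 4.33 / (1009 * 1.57) = 0.00273336153 m^2
d = sqrt(4*A/pi) * 1000
d = 59.0 mm

59.0


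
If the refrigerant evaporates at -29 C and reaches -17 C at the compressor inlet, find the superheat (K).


Superheat = T_suction - T_evap
Superheat = -17 - (-29)
Superheat = 12 K

12


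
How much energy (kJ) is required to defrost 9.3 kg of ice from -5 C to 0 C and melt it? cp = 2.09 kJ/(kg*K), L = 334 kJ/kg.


Sensible heat = cp * dT = 2.09 * 5 = 10.45 kJ/kg
Total per kg = 10.45 + 334 = 344.45 kJ/kg
Q = m * total = 9.3 * 344.45
Q = 3203.4 kJ

3203.4


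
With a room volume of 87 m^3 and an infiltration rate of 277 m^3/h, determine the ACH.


ACH = flow / volume
ACH = 277 / 87
ACH = 3.184

3.184


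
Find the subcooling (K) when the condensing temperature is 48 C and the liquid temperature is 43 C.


Subcooling = T_cond - T_liquid
Subcooling = 48 - 43
Subcooling = 5 K

5


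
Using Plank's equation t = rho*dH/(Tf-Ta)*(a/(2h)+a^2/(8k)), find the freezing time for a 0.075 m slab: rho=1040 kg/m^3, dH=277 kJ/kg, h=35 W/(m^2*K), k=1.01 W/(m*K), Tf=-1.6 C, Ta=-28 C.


dT = -1.6 - (-28) = 26.4 K
term1 = a/(2h) = 0.075/(2*35) = 0.001071428571
term2 = a^2/(8k) = 0.075^2/(8*1.01) = 0.0006961633663
t = rho*dH*1000/dT * (term1 + term2)
t = 1040*277*1000/26.4 * (0.001071428571 + 0.0006961633663)
t = 19288 s

19288


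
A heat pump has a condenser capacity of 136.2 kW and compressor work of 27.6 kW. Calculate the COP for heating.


COP_hp = Q_cond / W
COP_hp = 136.2 / 27.6
COP_hp = 4.935

4.935


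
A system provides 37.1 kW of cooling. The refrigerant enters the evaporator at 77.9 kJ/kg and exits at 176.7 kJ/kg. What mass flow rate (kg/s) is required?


dh = 176.7 - 77.9 = 98.8 kJ/kg
m_dot = Q / dh = 37.1 / 98.8 = 0.3755 kg/s

0.3755


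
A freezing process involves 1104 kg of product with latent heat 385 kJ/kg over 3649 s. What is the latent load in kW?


Q_lat = m * h_fg / t
Q_lat = 1104 * 385 / 3649
Q_lat = 116.48 kW

116.48


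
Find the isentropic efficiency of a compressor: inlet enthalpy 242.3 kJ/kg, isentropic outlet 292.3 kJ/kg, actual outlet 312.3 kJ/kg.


dh_ideal = 292.3 - 242.3 = 50.0 kJ/kg
dh_actual = 312.3 - 242.3 = 70.0 kJ/kg
eta_s = dh_ideal / dh_actual = 50.0 / 70.0
eta_s = 0.7143

0.7143


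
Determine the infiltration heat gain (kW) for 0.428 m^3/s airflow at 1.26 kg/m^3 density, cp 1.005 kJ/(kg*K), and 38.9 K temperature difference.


Q = V_dot * rho * cp * dT
Q = 0.428 * 1.26 * 1.005 * 38.9
Q = 21.083 kW

21.083


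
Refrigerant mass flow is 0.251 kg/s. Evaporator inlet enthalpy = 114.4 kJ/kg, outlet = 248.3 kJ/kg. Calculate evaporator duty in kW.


dh = 248.3 - 114.4 = 133.9 kJ/kg
Q_evap = m_dot * dh = 0.251 * 133.9
Q_evap = 33.61 kW

33.61


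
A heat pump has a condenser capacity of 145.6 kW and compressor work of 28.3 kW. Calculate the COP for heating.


COP_hp = Q_cond / W
COP_hp = 145.6 / 28.3
COP_hp = 5.145

5.145


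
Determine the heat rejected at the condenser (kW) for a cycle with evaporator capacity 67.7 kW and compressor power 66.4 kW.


Q_cond = Q_evap + W
Q_cond = 67.7 + 66.4
Q_cond = 134.1 kW

134.1


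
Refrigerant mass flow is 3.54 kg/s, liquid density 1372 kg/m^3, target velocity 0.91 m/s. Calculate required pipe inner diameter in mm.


A = m_dot / (rho * v) = 3.54 / (1372 * 0.91) = 0.002835357063 m^2
d = sqrt(4*A/pi) * 1000
d = 60.1 mm

60.1


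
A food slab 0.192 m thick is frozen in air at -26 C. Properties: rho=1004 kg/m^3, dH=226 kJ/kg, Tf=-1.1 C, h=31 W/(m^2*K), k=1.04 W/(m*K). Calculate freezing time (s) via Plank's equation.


dT = -1.1 - (-26) = 24.9 K
term1 = a/(2h) = 0.192/(2*31) = 0.003096774194
term2 = a^2/(8k) = 0.192^2/(8*1.04) = 0.004430769231
t = rho*dH*1000/dT * (term1 + term2)
t = 1004*226*1000/24.9 * (0.003096774194 + 0.004430769231)
t = 68596 s

68596


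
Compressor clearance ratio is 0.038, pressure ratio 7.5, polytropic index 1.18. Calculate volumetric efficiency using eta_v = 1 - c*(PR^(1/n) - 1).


PR^(1/n) = 7.5^(1/1.18) = 5.51540415
eta_v = 1 - 0.038 * (5.51540415 - 1)
eta_v = 0.8284

0.8284


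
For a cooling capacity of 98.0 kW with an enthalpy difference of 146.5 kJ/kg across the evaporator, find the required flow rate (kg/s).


m_dot = Q / dh
m_dot = 98.0 / 146.5
m_dot = 0.6689 kg/s

0.6689


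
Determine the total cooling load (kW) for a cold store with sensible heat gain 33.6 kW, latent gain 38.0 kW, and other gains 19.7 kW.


Q_total = Q_s + Q_l + Q_misc
Q_total = 33.6 + 38.0 + 19.7
Q_total = 91.3 kW

91.3


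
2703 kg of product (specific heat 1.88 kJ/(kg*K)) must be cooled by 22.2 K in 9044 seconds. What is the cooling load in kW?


Q = m * cp * dT / t
Q = 2703 * 1.88 * 22.2 / 9044
Q = 12.474 kW

12.474


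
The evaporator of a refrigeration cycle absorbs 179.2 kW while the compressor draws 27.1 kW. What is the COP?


COP = Q_evap / W
COP = 179.2 / 27.1
COP = 6.613

6.613


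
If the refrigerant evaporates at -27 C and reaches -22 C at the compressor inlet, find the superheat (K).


Superheat = T_suction - T_evap
Superheat = -22 - (-27)
Superheat = 5 K

5


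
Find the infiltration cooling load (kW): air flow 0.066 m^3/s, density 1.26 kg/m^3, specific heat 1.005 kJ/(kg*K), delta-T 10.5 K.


Q = V_dot * rho * cp * dT
Q = 0.066 * 1.26 * 1.005 * 10.5
Q = 0.878 kW

0.878


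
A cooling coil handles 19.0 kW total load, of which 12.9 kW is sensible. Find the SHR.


SHR = Q_sensible / Q_total
SHR = 12.9 / 19.0
SHR = 0.679

0.679


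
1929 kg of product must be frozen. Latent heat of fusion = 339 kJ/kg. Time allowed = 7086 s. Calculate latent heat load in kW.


Q_lat = m * h_fg / t
Q_lat = 1929 * 339 / 7086
Q_lat = 92.28 kW

92.28


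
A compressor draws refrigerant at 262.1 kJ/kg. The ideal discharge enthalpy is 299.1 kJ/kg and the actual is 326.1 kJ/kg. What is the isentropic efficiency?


dh_ideal = 299.1 - 262.1 = 37.0 kJ/kg
dh_actual = 326.1 - 262.1 = 64.0 kJ/kg
eta_s = dh_ideal / dh_actual = 37.0 / 64.0
eta_s = 0.5781

0.5781


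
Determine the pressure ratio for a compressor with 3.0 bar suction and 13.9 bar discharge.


PR = P_high / P_low
PR = 13.9 / 3.0
PR = 4.633

4.633


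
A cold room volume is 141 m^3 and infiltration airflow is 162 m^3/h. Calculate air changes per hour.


ACH = flow / volume
ACH = 162 / 141
ACH = 1.149

1.149


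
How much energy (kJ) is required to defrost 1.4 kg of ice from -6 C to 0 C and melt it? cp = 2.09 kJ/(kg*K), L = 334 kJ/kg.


Sensible heat = cp * dT = 2.09 * 6 = 12.54 kJ/kg
Total per kg = 12.54 + 334 = 346.54 kJ/kg
Q = m * total = 1.4 * 346.54
Q = 485.2 kJ

485.2


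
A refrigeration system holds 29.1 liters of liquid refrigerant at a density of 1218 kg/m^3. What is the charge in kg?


Charge = V * rho / 1000
Charge = 29.1 * 1218 / 1000
Charge = 35.44 kg

35.44


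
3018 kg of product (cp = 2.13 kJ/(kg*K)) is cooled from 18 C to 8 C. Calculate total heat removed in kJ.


dT = 18 - (8) = 10 K
Q = m * cp * dT = 3018 * 2.13 * 10
Q = 64283 kJ

64283


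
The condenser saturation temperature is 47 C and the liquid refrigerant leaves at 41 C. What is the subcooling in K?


Subcooling = T_cond - T_liquid
Subcooling = 47 - 41
Subcooling = 6 K

6


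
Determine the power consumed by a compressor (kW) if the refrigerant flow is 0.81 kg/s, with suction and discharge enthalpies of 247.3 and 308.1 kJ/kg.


dh = 308.1 - 247.3 = 60.8 kJ/kg
W = m_dot * dh = 0.81 * 60.8 = 49.25 kW

49.25


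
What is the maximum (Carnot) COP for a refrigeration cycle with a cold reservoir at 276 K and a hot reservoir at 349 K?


dT = 349 - 276 = 73 K
COP_carnot = T_cold / dT = 276 / 73
COP_carnot = 3.781

3.781


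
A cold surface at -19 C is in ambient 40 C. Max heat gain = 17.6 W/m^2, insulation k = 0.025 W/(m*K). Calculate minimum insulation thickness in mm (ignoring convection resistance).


dT = 40 - (-19) = 59 K
thickness = k * dT / q_max * 1000
thickness = 0.025 * 59 / 17.6 * 1000
thickness = 83.8 mm

83.8


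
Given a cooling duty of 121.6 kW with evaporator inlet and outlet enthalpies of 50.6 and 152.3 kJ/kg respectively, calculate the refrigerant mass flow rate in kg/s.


dh = 152.3 - 50.6 = 101.7 kJ/kg
m_dot = Q / dh = 121.6 / 101.7 = 1.1957 kg/s

1.1957


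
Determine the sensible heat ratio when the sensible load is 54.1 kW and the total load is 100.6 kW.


SHR = Q_sensible / Q_total
SHR = 54.1 / 100.6
SHR = 0.538

0.538


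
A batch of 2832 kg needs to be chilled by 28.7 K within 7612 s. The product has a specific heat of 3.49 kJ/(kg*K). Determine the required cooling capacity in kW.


Q = m * cp * dT / t
Q = 2832 * 3.49 * 28.7 / 7612
Q = 37.265 kW

37.265


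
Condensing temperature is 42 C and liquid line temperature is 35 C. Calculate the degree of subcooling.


Subcooling = T_cond - T_liquid
Subcooling = 42 - 35
Subcooling = 7 K

7


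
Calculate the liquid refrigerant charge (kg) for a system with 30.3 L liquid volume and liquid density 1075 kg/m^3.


Charge = V * rho / 1000
Charge = 30.3 * 1075 / 1000
Charge = 32.57 kg

32.57


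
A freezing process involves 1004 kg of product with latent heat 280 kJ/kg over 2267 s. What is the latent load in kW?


Q_lat = m * h_fg / t
Q_lat = 1004 * 280 / 2267
Q_lat = 124.01 kW

124.01


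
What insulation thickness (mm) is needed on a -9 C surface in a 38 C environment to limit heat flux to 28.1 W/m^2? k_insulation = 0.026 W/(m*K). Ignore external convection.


dT = 38 - (-9) = 47 K
thickness = k * dT / q_max * 1000
thickness = 0.026 * 47 / 28.1 * 1000
thickness = 43.5 mm

43.5


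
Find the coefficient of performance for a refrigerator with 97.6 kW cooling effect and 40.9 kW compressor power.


COP = Q_evap / W
COP = 97.6 / 40.9
COP = 2.386

2.386


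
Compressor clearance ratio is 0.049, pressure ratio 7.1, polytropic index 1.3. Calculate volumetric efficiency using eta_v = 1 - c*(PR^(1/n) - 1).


PR^(1/n) = 7.1^(1/1.3) = 4.51662584
eta_v = 1 - 0.049 * (4.51662584 - 1)
eta_v = 0.8277

0.8277


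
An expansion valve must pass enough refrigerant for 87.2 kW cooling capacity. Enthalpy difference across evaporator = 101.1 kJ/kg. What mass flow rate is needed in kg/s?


m_dot = Q / dh
m_dot = 87.2 / 101.1
m_dot = 0.8625 kg/s

0.8625


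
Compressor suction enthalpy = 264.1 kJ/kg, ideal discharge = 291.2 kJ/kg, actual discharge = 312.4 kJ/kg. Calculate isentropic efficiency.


dh_ideal = 291.2 - 264.1 = 27.1 kJ/kg
dh_actual = 312.4 - 264.1 = 48.3 kJ/kg
eta_s = dh_ideal / dh_actual = 27.1 / 48.3
eta_s = 0.5611

0.5611


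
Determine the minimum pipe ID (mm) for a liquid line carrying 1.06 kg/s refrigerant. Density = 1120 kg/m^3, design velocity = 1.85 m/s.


A = m_dot / (rho * v) = 1.06 / (1120 * 1.85) = 0.0005115830116 m^2
d = sqrt(4*A/pi) * 1000
d = 25.5 mm

25.5


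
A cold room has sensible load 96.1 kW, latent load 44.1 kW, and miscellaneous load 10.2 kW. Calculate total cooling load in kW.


Q_total = Q_s + Q_l + Q_misc
Q_total = 96.1 + 44.1 + 10.2
Q_total = 150.4 kW

150.4


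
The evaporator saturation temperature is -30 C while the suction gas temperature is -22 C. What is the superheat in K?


Superheat = T_suction - T_evap
Superheat = -22 - (-30)
Superheat = 8 K

8


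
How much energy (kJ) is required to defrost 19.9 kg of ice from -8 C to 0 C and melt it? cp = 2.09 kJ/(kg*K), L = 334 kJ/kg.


Sensible heat = cp * dT = 2.09 * 8 = 16.72 kJ/kg
Total per kg = 16.72 + 334 = 350.72 kJ/kg
Q = m * total = 19.9 * 350.72
Q = 6979.3 kJ

6979.3


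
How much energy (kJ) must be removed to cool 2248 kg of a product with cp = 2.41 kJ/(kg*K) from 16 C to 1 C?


dT = 16 - (1) = 15 K
Q = m * cp * dT = 2248 * 2.41 * 15
Q = 81265 kJ

81265


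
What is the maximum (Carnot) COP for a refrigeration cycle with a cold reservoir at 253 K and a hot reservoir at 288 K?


dT = 288 - 253 = 35 K
COP_carnot = T_cold / dT = 253 / 35
COP_carnot = 7.229

7.229


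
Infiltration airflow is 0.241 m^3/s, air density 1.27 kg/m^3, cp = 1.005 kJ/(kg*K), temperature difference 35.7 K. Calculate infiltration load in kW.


Q = V_dot * rho * cp * dT
Q = 0.241 * 1.27 * 1.005 * 35.7
Q = 10.981 kW

10.981


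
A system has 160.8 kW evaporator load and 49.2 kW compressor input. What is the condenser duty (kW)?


Q_cond = Q_evap + W
Q_cond = 160.8 + 49.2
Q_cond = 210.0 kW

210.0


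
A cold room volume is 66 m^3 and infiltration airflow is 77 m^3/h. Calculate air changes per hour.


ACH = flow / volume
ACH = 77 / 66
ACH = 1.167

1.167


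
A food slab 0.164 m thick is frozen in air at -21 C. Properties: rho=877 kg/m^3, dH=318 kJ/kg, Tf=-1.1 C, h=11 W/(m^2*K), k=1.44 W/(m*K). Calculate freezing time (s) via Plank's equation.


dT = -1.1 - (-21) = 19.9 K
term1 = a/(2h) = 0.164/(2*11) = 0.007454545455
term2 = a^2/(8k) = 0.164^2/(8*1.44) = 0.002334722222
t = rho*dH*1000/dT * (term1 + term2)
t = 877*318*1000/19.9 * (0.007454545455 + 0.002334722222)
t = 137190 s

137190


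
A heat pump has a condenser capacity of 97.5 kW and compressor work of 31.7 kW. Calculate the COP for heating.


COP_hp = Q_cond / W
COP_hp = 97.5 / 31.7
COP_hp = 3.076

3.076


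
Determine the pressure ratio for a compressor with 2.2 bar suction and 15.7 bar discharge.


PR = P_high / P_low
PR = 15.7 / 2.2
PR = 7.136

7.136


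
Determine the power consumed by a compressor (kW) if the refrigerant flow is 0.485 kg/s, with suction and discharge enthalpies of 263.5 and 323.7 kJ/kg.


dh = 323.7 - 263.5 = 60.2 kJ/kg
W = m_dot * dh = 0.485 * 60.2 = 29.2 kW

29.2


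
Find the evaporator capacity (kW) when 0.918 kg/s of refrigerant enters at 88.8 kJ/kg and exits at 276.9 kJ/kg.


dh = 276.9 - 88.8 = 188.1 kJ/kg
Q_evap = m_dot * dh = 0.918 * 188.1
Q_evap = 172.68 kW

172.68


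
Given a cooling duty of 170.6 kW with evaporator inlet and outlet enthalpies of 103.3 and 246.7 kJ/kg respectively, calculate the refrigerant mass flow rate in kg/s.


dh = 246.7 - 103.3 = 143.4 kJ/kg
m_dot = Q / dh = 170.6 / 143.4 = 1.1897 kg/s

1.1897


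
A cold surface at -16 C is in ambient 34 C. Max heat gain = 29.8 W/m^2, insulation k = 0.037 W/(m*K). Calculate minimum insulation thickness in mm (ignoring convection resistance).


dT = 34 - (-16) = 50 K
thickness = k * dT / q_max * 1000
thickness = 0.037 * 50 / 29.8 * 1000
thickness = 62.1 mm

62.1


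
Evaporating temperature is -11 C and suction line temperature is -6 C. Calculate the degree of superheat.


Superheat = T_suction - T_evap
Superheat = -6 - (-11)
Superheat = 5 K

5


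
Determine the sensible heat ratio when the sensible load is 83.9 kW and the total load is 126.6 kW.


SHR = Q_sensible / Q_total
SHR = 83.9 / 126.6
SHR = 0.663

0.663


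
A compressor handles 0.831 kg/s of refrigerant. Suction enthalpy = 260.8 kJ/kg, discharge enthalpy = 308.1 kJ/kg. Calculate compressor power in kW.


dh = 308.1 - 260.8 = 47.3 kJ/kg
W = m_dot * dh = 0.831 * 47.3 = 39.31 kW

39.31


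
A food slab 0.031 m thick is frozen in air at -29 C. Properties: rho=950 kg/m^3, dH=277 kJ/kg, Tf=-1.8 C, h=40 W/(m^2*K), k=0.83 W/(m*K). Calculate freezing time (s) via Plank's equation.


dT = -1.8 - (-29) = 27.2 K
term1 = a/(2h) = 0.031/(2*40) = 0.0003875
term2 = a^2/(8k) = 0.031^2/(8*0.83) = 0.0001447289157
t = rho*dH*1000/dT * (term1 + term2)
t = 950*277*1000/27.2 * (0.0003875 + 0.0001447289157)
t = 5149 s

5149


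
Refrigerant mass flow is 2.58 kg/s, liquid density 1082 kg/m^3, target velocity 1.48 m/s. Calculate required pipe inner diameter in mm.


A = m_dot / (rho * v) = 2.58 / (1082 * 1.48) = 0.001611130539 m^2
d = sqrt(4*A/pi) * 1000
d = 45.3 mm

45.3


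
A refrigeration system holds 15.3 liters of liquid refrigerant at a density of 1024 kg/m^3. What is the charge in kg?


Charge = V * rho / 1000
Charge = 15.3 * 1024 / 1000
Charge = 15.67 kg

15.67


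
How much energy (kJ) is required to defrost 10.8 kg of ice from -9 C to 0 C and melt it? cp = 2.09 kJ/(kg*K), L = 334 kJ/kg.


Sensible heat = cp * dT = 2.09 * 9 = 18.81 kJ/kg
Total per kg = 18.81 + 334 = 352.81 kJ/kg
Q = m * total = 10.8 * 352.81
Q = 3810.3 kJ

3810.3


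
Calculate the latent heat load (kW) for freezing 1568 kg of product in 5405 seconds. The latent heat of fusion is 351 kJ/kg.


Q_lat = m * h_fg / t
Q_lat = 1568 * 351 / 5405
Q_lat = 101.83 kW

101.83


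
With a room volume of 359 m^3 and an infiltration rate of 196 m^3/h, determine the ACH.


ACH = flow / volume
ACH = 196 / 359
ACH = 0.546

0.546


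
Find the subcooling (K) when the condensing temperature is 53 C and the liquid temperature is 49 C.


Subcooling = T_cond - T_liquid
Subcooling = 53 - 49
Subcooling = 4 K

4


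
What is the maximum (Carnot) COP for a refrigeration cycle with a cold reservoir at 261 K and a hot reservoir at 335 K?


dT = 335 - 261 = 74 K
COP_carnot = T_cold / dT = 261 / 74
COP_carnot = 3.527

3.527


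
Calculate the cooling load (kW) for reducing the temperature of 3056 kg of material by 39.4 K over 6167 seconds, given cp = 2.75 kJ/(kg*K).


Q = m * cp * dT / t
Q = 3056 * 2.75 * 39.4 / 6167
Q = 53.692 kW

53.692


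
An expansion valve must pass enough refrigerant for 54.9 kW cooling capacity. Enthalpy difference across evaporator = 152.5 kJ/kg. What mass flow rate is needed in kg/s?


m_dot = Q / dh
m_dot = 54.9 / 152.5
m_dot = 0.36 kg/s

0.36


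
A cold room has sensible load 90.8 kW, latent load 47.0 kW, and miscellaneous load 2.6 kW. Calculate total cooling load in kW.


Q_total = Q_s + Q_l + Q_misc
Q_total = 90.8 + 47.0 + 2.6
Q_total = 140.4 kW

140.4


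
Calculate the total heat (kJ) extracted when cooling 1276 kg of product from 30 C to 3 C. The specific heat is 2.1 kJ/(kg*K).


dT = 30 - (3) = 27 K
Q = m * cp * dT = 1276 * 2.1 * 27
Q = 72349 kJ

72349


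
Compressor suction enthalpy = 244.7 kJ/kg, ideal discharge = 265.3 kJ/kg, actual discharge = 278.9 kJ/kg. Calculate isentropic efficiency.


dh_ideal = 265.3 - 244.7 = 20.6 kJ/kg
dh_actual = 278.9 - 244.7 = 34.2 kJ/kg
eta_s = dh_ideal / dh_actual = 20.6 / 34.2
eta_s = 0.6023

0.6023


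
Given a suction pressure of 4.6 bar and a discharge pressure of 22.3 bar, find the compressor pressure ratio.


PR = P_high / P_low
PR = 22.3 / 4.6
PR = 4.848

4.848


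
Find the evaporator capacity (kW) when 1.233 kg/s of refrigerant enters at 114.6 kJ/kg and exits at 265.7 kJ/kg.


dh = 265.7 - 114.6 = 151.1 kJ/kg
Q_evap = m_dot * dh = 1.233 * 151.1
Q_evap = 186.31 kW

186.31


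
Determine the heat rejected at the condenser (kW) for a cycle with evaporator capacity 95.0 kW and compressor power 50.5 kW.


Q_cond = Q_evap + W
Q_cond = 95.0 + 50.5
Q_cond = 145.5 kW

145.5


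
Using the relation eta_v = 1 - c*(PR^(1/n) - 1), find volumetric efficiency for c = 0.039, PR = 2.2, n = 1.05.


PR^(1/n) = 2.2^(1/1.05) = 2.11893112
eta_v = 1 - 0.039 * (2.11893112 - 1)
eta_v = 0.9564

0.9564


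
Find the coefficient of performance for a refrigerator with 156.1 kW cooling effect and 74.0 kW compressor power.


COP = Q_evap / W
COP = 156.1 / 74.0
COP = 2.109

2.109


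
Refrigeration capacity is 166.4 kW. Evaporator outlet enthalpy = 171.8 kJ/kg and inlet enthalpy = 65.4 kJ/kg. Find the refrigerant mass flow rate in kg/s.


dh = 171.8 - 65.4 = 106.4 kJ/kg
m_dot = Q / dh = 166.4 / 106.4 = 1.5639 kg/s

1.5639


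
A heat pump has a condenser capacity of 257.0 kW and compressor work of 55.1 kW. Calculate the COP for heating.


COP_hp = Q_cond / W
COP_hp = 257.0 / 55.1
COP_hp = 4.664

4.664


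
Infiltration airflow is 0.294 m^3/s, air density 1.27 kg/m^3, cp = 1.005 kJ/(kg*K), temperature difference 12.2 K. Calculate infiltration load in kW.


Q = V_dot * rho * cp * dT
Q = 0.294 * 1.27 * 1.005 * 12.2
Q = 4.578 kW

4.578


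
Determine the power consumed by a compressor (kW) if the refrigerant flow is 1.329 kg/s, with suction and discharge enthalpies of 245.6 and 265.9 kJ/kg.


dh = 265.9 - 245.6 = 20.3 kJ/kg
W = m_dot * dh = 1.329 * 20.3 = 26.98 kW

26.98


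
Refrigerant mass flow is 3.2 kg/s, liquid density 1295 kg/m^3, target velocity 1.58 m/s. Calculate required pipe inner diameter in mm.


A = m_dot / (rho * v) = 3.2 / (1295 * 1.58) = 0.001563950931 m^2
d = sqrt(4*A/pi) * 1000
d = 44.6 mm

44.6


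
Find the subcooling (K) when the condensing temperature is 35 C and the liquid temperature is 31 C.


Subcooling = T_cond - T_liquid
Subcooling = 35 - 31
Subcooling = 4 K

4


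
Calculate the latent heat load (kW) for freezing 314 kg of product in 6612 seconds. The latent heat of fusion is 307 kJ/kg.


Q_lat = m * h_fg / t
Q_lat = 314 * 307 / 6612
Q_lat = 14.58 kW

14.58


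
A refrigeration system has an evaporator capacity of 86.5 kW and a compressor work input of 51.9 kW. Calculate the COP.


COP = Q_evap / W
COP = 86.5 / 51.9
COP = 1.667

1.667


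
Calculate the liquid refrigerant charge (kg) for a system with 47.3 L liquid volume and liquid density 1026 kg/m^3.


Charge = V * rho / 1000
Charge = 47.3 * 1026 / 1000
Charge = 48.53 kg

48.53


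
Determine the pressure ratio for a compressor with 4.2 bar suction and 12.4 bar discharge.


PR = P_high / P_low
PR = 12.4 / 4.2
PR = 2.952

2.952


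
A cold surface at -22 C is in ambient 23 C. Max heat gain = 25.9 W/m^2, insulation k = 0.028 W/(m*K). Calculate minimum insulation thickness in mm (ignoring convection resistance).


dT = 23 - (-22) = 45 K
thickness = k * dT / q_max * 1000
thickness = 0.028 * 45 / 25.9 * 1000
thickness = 48.6 mm

48.6


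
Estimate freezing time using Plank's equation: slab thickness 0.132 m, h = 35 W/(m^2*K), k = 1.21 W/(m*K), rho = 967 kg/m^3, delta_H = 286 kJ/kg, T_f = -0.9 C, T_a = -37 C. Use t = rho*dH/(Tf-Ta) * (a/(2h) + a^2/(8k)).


dT = -0.9 - (-37) = 36.1 K
term1 = a/(2h) = 0.132/(2*35) = 0.001885714286
term2 = a^2/(8k) = 0.132^2/(8*1.21) = 0.0018
t = rho*dH*1000/dT * (term1 + term2)
t = 967*286*1000/36.1 * (0.001885714286 + 0.0018)
t = 28236 s

28236


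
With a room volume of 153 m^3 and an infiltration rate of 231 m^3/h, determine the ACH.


ACH = flow / volume
ACH = 231 / 153
ACH = 1.51

1.51


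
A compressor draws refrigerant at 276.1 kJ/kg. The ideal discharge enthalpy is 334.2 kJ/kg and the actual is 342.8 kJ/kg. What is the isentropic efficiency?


dh_ideal = 334.2 - 276.1 = 58.1 kJ/kg
dh_actual = 342.8 - 276.1 = 66.7 kJ/kg
eta_s = dh_ideal / dh_actual = 58.1 / 66.7
eta_s = 0.8711

0.8711


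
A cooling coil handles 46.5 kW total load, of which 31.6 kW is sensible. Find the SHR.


SHR = Q_sensible / Q_total
SHR = 31.6 / 46.5
SHR = 0.68

0.68


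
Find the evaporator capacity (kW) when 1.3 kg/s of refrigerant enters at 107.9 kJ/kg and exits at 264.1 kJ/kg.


dh = 264.1 - 107.9 = 156.2 kJ/kg
Q_evap = m_dot * dh = 1.3 * 156.2
Q_evap = 203.06 kW

203.06
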